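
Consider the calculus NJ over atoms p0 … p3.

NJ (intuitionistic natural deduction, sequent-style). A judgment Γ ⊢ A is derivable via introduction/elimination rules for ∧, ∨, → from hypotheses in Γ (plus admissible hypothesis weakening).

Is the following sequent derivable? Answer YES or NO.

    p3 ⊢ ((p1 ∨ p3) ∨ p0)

Proof tree:
[∨I₁] p3 ⊢ ((p1 ∨ p3) ∨ p0)
  [∨I₂] p3 ⊢ (p1 ∨ p3)
    [Ax] p3 ⊢ p3

Result: YES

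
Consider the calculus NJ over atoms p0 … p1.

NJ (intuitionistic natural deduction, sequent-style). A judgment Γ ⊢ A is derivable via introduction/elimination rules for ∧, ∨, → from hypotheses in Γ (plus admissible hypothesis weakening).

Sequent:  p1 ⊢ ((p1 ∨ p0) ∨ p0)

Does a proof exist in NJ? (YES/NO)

Derivation (root first):
[∨I₁] p1 ⊢ ((p1 ∨ p0) ∨ p0)
  [∨I₁] p1 ⊢ (p1 ∨ p0)
    [Ax] p1 ⊢ p1

Result: YES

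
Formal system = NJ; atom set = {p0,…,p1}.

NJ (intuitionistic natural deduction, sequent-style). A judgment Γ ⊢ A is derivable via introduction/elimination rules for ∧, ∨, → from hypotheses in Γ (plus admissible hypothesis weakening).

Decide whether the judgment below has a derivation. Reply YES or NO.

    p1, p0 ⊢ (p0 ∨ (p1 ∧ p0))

Derivation (root first):
[∨I₂] p1, p0 ⊢ (p0 ∨ (p1 ∧ p0))
  [∧I] p1, p0 ⊢ (p1 ∧ p0)
    [Ax] p1 ⊢ p1
    [Ax] p0 ⊢ p0

Result: YES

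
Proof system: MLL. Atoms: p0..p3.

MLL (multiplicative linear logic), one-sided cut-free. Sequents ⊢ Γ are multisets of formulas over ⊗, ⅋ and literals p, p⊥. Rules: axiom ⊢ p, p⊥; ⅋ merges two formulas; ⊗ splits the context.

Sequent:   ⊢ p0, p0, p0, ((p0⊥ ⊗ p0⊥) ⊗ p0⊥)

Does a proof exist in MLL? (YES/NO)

Derivation (root first):
[⊗]  ⊢ p0, p0, p0, ((p0⊥ ⊗ p0⊥) ⊗ p0⊥)
  [⊗]  ⊢ p0, p0, (p0⊥ ⊗ p0⊥)
    [Ax]  ⊢ p0, p0⊥
    [Ax]  ⊢ p0, p0⊥
  [Ax]  ⊢ p0, p0⊥

Result: YES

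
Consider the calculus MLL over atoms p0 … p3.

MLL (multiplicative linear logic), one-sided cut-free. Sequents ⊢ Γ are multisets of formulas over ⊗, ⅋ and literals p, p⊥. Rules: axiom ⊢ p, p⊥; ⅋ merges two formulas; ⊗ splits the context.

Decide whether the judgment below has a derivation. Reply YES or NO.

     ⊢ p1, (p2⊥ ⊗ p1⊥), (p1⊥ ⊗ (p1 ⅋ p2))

Derivation trace:
[⊗]  ⊢ p1, (p2⊥ ⊗ p1⊥), (p1⊥ ⊗ (p1 ⅋ p2))
  [Ax]  ⊢ p1, p1⊥
  [⅋]  ⊢ (p2⊥ ⊗ p1⊥), (p1 ⅋ p2)
    [⊗]  ⊢ p2, p1, (p2⊥ ⊗ p1⊥)
      [Ax]  ⊢ p2, p2⊥
      [Ax]  ⊢ p1, p1⊥

Result: YES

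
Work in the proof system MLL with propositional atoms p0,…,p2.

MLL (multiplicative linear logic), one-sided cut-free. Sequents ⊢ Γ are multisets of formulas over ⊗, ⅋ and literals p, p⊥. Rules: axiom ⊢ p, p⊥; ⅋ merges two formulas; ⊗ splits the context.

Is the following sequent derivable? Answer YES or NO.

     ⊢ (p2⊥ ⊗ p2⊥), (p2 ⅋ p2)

Derivation (root first):
[⅋]  ⊢ (p2⊥ ⊗ p2⊥), (p2 ⅋ p2)
  [⊗]  ⊢ p2, p2, (p2⊥ ⊗ p2⊥)
    [Ax]  ⊢ p2, p2⊥
    [Ax]  ⊢ p2, p2⊥

Result: YES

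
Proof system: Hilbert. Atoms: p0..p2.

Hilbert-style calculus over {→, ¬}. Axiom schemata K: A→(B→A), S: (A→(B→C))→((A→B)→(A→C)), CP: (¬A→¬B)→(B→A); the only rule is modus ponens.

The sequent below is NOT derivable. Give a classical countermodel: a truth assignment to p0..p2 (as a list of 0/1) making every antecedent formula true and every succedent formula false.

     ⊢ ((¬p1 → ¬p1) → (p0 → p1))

Enumerate valuations to refute Γ ⊢ Δ:
  v=000: Γ:[] Δ:[((¬p1 → ¬p1) → (p0 → p1))=T] refutes=False
  v=001: Γ:[] Δ:[((¬p1 → ¬p1) → (p0 → p1))=T] refutes=False
  v=010: Γ:[] Δ:[((¬p1 → ¬p1) → (p0 → p1))=T] refutes=False
  v=011: Γ:[] Δ:[((¬p1 → ¬p1) → (p0 → p1))=T] refutes=False
  v=100: Γ:[] Δ:[((¬p1 → ¬p1) → (p0 → p1))=F] refutes=True  ← countermodel

Result: [1, 0, 0]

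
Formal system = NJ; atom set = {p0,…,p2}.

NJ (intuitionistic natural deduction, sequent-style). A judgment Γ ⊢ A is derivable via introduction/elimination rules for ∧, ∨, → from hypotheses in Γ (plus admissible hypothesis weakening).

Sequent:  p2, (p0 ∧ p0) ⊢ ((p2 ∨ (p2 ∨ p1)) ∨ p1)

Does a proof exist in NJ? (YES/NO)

Proof tree:
[∨I₁] p2, (p0 ∧ p0) ⊢ ((p2 ∨ (p2 ∨ p1)) ∨ p1)
  [Wk] p2, (p0 ∧ p0) ⊢ (p2 ∨ (p2 ∨ p1))
    [∨I₂] p2 ⊢ (p2 ∨ (p2 ∨ p1))
      [∨I₁] p2 ⊢ (p2 ∨ p1)
        [Ax] p2 ⊢ p2

Result: YES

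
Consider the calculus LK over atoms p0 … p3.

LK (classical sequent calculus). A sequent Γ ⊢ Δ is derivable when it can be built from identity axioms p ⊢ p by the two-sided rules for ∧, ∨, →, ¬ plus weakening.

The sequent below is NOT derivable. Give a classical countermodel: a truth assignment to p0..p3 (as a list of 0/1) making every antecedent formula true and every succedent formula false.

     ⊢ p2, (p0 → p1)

Truth-table refutation:
  v=0000: Γ:[] Δ:[p2=F, (p0 → p1)=T] refutes=False
  v=0001: Γ:[] Δ:[p2=F, (p0 → p1)=T] refutes=False
  v=0010: Γ:[] Δ:[p2=T, (p0 → p1)=T] refutes=False
  v=0011: Γ:[] Δ:[p2=T, (p0 → p1)=T] refutes=False
  v=0100: Γ:[] Δ:[p2=F, (p0 → p1)=T] refutes=False
  v=0101: Γ:[] Δ:[p2=F, (p0 → p1)=T] refutes=False
  v=0110: Γ:[] Δ:[p2=T, (p0 → p1)=T] refutes=False
  v=0111: Γ:[] Δ:[p2=T, (p0 → p1)=T] refutes=False
  v=1000: Γ:[] Δ:[p2=F, (p0 → p1)=F] refutes=True  ← countermodel

Result: [1, 0, 0, 0]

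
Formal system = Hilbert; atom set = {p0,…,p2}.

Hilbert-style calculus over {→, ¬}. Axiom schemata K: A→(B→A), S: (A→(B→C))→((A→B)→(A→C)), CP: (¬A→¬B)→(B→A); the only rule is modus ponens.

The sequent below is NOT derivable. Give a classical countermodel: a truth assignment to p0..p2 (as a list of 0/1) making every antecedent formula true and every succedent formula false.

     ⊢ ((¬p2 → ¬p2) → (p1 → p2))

Enumerate valuations to refute Γ ⊢ Δ:
  v=000: Γ:[] Δ:[((¬p2 → ¬p2) → (p1 → p2))=T] refutes=False
  v=001: Γ:[] Δ:[((¬p2 → ¬p2) → (p1 → p2))=T] refutes=False
  v=010: Γ:[] Δ:[((¬p2 → ¬p2) → (p1 → p2))=F] refutes=True  ← countermodel

Result: [0, 1, 0]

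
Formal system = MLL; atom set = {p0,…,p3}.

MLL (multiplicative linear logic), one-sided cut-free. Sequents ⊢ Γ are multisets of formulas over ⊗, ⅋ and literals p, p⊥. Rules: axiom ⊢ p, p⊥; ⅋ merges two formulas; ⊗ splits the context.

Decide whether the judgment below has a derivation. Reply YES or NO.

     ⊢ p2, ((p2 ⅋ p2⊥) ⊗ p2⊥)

Proof tree:
[⊗]  ⊢ p2, ((p2 ⅋ p2⊥) ⊗ p2⊥)
  [⅋]  ⊢ (p2 ⅋ p2⊥)
    [Ax]  ⊢ p2, p2⊥
  [Ax]  ⊢ p2, p2⊥

Result: YES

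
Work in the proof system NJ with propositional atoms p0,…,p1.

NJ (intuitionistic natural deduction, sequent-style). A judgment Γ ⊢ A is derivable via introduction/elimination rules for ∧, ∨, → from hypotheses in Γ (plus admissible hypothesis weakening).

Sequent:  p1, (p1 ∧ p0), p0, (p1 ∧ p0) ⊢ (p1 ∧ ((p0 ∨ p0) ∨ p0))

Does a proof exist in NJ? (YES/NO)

Derivation (root first):
[Wk] p1, (p1 ∧ p0), p0, (p1 ∧ p0) ⊢ (p1 ∧ ((p0 ∨ p0) ∨ p0))
  [∧I] p1, (p1 ∧ p0), p0 ⊢ (p1 ∧ ((p0 ∨ p0) ∨ p0))
    [Wk] p1, (p1 ∧ p0) ⊢ p1
      [Ax] p1 ⊢ p1
    [∨I₁] p0 ⊢ ((p0 ∨ p0) ∨ p0)
      [∨I₁] p0 ⊢ (p0 ∨ p0)
        [Ax] p0 ⊢ p0

Result: YES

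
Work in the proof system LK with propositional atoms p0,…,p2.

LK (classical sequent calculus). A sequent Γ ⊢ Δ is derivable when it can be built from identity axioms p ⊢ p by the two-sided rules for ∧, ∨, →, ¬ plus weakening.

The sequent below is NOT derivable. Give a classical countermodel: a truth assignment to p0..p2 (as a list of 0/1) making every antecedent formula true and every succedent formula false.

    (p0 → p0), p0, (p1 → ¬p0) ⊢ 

Truth-table refutation:
  v=000: Γ:[(p0 → p0)=T, p0=F, (p1 → ¬p0)=T] Δ:[] refutes=False
  v=001: Γ:[(p0 → p0)=T, p0=F, (p1 → ¬p0)=T] Δ:[] refutes=False
  v=010: Γ:[(p0 → p0)=T, p0=F, (p1 → ¬p0)=T] Δ:[] refutes=False
  v=011: Γ:[(p0 → p0)=T, p0=F, (p1 → ¬p0)=T] Δ:[] refutes=False
  v=100: Γ:[(p0 → p0)=T, p0=T, (p1 → ¬p0)=T] Δ:[] refutes=True  ← countermodel

Result: [1, 0, 0]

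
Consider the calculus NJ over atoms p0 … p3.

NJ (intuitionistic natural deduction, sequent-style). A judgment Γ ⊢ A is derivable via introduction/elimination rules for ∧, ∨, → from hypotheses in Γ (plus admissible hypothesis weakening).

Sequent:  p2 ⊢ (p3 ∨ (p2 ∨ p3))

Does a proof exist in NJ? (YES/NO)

Proof tree:
[∨I₂] p2 ⊢ (p3 ∨ (p2 ∨ p3))
  [∨I₁] p2 ⊢ (p2 ∨ p3)
    [Ax] p2 ⊢ p2

Result: YES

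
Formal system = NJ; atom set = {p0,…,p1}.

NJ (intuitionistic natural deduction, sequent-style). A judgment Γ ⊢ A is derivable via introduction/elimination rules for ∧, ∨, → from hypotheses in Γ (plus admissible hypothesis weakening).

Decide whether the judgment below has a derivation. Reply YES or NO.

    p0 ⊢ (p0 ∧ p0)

Derivation trace:
[∧I] p0 ⊢ (p0 ∧ p0)
  [Ax] p0 ⊢ p0
  [Wk] p0, p0 ⊢ p0
    [Ax] p0 ⊢ p0

Result: YES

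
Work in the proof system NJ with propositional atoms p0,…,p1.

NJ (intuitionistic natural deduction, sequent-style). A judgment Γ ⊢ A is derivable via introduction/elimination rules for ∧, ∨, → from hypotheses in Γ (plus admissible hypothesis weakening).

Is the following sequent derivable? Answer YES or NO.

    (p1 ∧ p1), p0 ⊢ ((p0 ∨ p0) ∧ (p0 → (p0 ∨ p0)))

Proof tree:
[∧I] (p1 ∧ p1), p0 ⊢ ((p0 ∨ p0) ∧ (p0 → (p0 ∨ p0)))
  [Wk] p0, (p1 ∧ p1) ⊢ (p0 ∨ p0)
    [∨I₂] p0 ⊢ (p0 ∨ p0)
      [Ax] p0 ⊢ p0
  [→I]  ⊢ (p0 → (p0 ∨ p0))
    [∨I₁] p0 ⊢ (p0 ∨ p0)
      [Ax] p0 ⊢ p0

Result: YES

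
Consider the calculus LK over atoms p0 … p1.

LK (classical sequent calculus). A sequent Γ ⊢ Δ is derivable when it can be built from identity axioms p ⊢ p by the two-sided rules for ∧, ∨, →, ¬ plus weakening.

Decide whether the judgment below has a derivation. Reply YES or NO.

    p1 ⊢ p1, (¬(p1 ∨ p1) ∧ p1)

Derivation (root first):
[∧R] p1 ⊢ p1, (¬(p1 ∨ p1) ∧ p1)
  [¬R]  ⊢ p1, ¬(p1 ∨ p1)
    [∨L] (p1 ∨ p1) ⊢ p1
      [Ax] p1 ⊢ p1
      [Ax] p1 ⊢ p1
  [Ax] p1 ⊢ p1

Result: YES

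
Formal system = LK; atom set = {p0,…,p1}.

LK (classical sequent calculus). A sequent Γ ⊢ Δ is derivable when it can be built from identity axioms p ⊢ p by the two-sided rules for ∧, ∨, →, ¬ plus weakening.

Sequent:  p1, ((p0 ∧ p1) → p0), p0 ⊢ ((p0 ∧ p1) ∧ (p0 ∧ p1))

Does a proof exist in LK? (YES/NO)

Derivation (root first):
[∧R] p1, ((p0 ∧ p1) → p0), p0 ⊢ ((p0 ∧ p1) ∧ (p0 ∧ p1))
  [∧R] p1, p0 ⊢ (p0 ∧ p1)
    [WL] p0, p1 ⊢ p0
      [Ax] p0 ⊢ p0
    [Ax] p1 ⊢ p1
  [→L] p1, p0, ((p0 ∧ p1) → p0) ⊢ (p0 ∧ p1)
    [∧R] p1, p0 ⊢ (p0 ∧ p1)
      [WL] p0, p1 ⊢ p0
        [Ax] p0 ⊢ p0
      [Ax] p1 ⊢ p1
    [∧R] p1, p0 ⊢ (p0 ∧ p1)
      [WL] p0, p1 ⊢ p0
        [Ax] p0 ⊢ p0
      [Ax] p1 ⊢ p1

Result: YES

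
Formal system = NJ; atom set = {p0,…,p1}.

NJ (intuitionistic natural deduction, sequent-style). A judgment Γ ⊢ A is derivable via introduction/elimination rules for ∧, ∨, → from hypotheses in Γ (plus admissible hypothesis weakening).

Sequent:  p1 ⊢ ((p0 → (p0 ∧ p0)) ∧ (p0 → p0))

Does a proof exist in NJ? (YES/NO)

Derivation trace:
[∧I] p1 ⊢ ((p0 → (p0 ∧ p0)) ∧ (p0 → p0))
  [→I] p1 ⊢ (p0 → (p0 ∧ p0))
    [Wk] p0, p1 ⊢ (p0 ∧ p0)
      [∧I] p0 ⊢ (p0 ∧ p0)
        [Ax] p0 ⊢ p0
        [Ax] p0 ⊢ p0
  [→I]  ⊢ (p0 → p0)
    [Ax] p0 ⊢ p0

Result: YES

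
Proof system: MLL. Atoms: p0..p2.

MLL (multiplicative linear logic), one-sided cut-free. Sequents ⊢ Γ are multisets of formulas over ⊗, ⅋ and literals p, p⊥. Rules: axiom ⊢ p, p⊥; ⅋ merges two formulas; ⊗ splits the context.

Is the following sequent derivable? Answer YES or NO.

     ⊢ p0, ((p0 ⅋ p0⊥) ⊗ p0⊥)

Derivation (root first):
[⊗]  ⊢ p0, ((p0 ⅋ p0⊥) ⊗ p0⊥)
  [⅋]  ⊢ (p0 ⅋ p0⊥)
    [Ax]  ⊢ p0, p0⊥
  [Ax]  ⊢ p0, p0⊥

Result: YES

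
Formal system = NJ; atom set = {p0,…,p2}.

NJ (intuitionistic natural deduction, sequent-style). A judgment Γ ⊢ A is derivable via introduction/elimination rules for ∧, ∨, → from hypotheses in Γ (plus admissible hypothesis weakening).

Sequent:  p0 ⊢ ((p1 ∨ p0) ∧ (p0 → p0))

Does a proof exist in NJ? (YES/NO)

Derivation trace:
[∧I] p0 ⊢ ((p1 ∨ p0) ∧ (p0 → p0))
  [∨I₂] p0 ⊢ (p1 ∨ p0)
    [Ax] p0 ⊢ p0
  [→I]  ⊢ (p0 → p0)
    [Ax] p0 ⊢ p0

Result: YES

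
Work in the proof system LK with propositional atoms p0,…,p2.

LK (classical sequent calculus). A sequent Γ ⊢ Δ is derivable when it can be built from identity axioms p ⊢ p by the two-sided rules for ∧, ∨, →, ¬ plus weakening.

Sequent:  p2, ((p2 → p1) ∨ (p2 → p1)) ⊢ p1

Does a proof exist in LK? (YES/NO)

Derivation trace:
[∨L] p2, ((p2 → p1) ∨ (p2 → p1)) ⊢ p1
  [→L] p2, (p2 → p1) ⊢ p1
    [Ax] p2 ⊢ p2
    [Ax] p1 ⊢ p1
  [→L] p2, (p2 → p1) ⊢ p1
    [Ax] p2 ⊢ p2
    [Ax] p1 ⊢ p1

Result: YES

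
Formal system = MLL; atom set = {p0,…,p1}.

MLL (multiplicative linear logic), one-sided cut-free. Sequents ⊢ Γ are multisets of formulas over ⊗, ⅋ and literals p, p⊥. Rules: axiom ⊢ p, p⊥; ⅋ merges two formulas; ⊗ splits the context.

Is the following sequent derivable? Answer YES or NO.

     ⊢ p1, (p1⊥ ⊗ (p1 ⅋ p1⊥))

Derivation (root first):
[⊗]  ⊢ p1, (p1⊥ ⊗ (p1 ⅋ p1⊥))
  [Ax]  ⊢ p1, p1⊥
  [⅋]  ⊢ (p1 ⅋ p1⊥)
    [Ax]  ⊢ p1, p1⊥

Result: YES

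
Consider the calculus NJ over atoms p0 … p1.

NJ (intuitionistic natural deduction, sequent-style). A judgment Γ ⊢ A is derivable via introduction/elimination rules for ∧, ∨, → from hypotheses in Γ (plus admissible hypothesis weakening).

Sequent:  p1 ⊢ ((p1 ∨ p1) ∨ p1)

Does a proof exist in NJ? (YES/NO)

Derivation trace:
[∨I₁] p1 ⊢ ((p1 ∨ p1) ∨ p1)
  [∨I₁] p1 ⊢ (p1 ∨ p1)
    [Ax] p1 ⊢ p1

Result: YES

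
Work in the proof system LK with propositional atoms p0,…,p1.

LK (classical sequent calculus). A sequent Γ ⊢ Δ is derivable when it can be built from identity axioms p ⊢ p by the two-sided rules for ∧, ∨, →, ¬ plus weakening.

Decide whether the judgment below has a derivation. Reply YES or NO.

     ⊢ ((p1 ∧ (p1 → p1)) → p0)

Enumerate valuations to refute Γ ⊢ Δ:
  v=00: Γ:[] Δ:[((p1 ∧ (p1 → p1)) → p0)=T] refutes=False
  v=01: Γ:[] Δ:[((p1 ∧ (p1 → p1)) → p0)=F] refutes=True  ← countermodel

Result: NO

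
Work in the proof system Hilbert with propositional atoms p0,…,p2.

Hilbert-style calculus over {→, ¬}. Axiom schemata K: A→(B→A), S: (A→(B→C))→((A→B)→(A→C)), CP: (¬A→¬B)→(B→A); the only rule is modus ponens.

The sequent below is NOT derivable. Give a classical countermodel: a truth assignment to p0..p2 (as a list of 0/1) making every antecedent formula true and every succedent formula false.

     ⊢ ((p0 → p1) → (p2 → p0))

Enumerate valuations to refute Γ ⊢ Δ:
  v=000: Γ:[] Δ:[((p0 → p1) → (p2 → p0))=T] refutes=False
  v=001: Γ:[] Δ:[((p0 → p1) → (p2 → p0))=F] refutes=True  ← countermodel

Result: [0, 0, 1]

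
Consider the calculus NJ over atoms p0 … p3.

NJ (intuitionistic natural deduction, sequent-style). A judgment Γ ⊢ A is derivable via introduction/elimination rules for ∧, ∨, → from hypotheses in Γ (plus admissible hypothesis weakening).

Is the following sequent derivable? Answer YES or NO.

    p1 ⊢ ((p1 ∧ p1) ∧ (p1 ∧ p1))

Derivation trace:
[∧I] p1 ⊢ ((p1 ∧ p1) ∧ (p1 ∧ p1))
  [∧I] p1 ⊢ (p1 ∧ p1)
    [Ax] p1 ⊢ p1
    [Ax] p1 ⊢ p1
  [∧I] p1 ⊢ (p1 ∧ p1)
    [Ax] p1 ⊢ p1
    [Ax] p1 ⊢ p1

Result: YES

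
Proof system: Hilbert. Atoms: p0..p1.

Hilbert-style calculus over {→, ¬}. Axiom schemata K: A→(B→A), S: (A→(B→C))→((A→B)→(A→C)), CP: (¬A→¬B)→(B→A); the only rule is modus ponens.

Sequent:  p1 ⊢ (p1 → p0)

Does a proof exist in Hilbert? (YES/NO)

Enumerate valuations to refute Γ ⊢ Δ:
  v=00: Γ:[p1=F] Δ:[(p1 → p0)=T] refutes=False
  v=01: Γ:[p1=T] Δ:[(p1 → p0)=F] refutes=True  ← countermodel

Result: NO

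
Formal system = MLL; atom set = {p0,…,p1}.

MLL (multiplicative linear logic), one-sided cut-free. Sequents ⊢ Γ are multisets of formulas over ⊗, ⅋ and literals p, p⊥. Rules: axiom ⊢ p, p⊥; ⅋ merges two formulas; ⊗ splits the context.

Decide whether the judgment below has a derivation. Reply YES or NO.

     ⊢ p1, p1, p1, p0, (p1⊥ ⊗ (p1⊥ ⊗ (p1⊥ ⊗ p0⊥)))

Derivation trace:
[⊗]  ⊢ p1, p1, p1, p0, (p1⊥ ⊗ (p1⊥ ⊗ (p1⊥ ⊗ p0⊥)))
  [Ax]  ⊢ p1, p1⊥
  [⊗]  ⊢ p1, p1, p0, (p1⊥ ⊗ (p1⊥ ⊗ p0⊥))
    [Ax]  ⊢ p1, p1⊥
    [⊗]  ⊢ p1, p0, (p1⊥ ⊗ p0⊥)
      [Ax]  ⊢ p1, p1⊥
      [Ax]  ⊢ p0, p0⊥

Result: YES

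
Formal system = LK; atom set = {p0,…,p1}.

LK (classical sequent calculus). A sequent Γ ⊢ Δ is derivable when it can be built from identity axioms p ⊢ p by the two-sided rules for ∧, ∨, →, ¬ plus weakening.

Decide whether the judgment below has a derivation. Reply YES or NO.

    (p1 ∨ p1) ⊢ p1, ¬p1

Derivation (root first):
[∨L] (p1 ∨ p1) ⊢ p1, ¬p1
  [¬R] p1 ⊢ p1, ¬p1
    [WL] p1, p1 ⊢ p1
      [Ax] p1 ⊢ p1
  [Ax] p1 ⊢ p1

Result: YES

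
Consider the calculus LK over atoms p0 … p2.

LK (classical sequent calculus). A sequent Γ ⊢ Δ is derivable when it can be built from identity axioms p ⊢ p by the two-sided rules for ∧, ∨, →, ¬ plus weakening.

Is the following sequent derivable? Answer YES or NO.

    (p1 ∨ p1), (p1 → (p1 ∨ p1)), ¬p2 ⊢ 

Search for a countermodel by truth-table:
  v=000: Γ:[(p1 ∨ p1)=F, (p1 → (p1 ∨ p1))=T, ¬p2=T] Δ:[] refutes=False
  v=001: Γ:[(p1 ∨ p1)=F, (p1 → (p1 ∨ p1))=T, ¬p2=F] Δ:[] refutes=False
  v=010: Γ:[(p1 ∨ p1)=T, (p1 → (p1 ∨ p1))=T, ¬p2=T] Δ:[] refutes=True  ← countermodel

Result: NO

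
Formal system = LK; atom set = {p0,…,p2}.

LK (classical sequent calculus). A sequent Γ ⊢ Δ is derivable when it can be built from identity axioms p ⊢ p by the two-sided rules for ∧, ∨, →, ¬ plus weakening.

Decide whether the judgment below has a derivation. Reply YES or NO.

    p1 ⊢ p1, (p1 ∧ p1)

Proof tree:
[∧R] p1 ⊢ p1, (p1 ∧ p1)
  [WR] p1 ⊢ p1, p1
    [Ax] p1 ⊢ p1
  [Ax] p1 ⊢ p1

Result: YES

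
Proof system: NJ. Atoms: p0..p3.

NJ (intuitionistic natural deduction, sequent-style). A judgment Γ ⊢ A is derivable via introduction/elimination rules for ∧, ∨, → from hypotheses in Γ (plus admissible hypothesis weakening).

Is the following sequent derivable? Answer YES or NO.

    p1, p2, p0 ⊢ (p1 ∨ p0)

Proof tree:
[∨I₁] p1, p2, p0 ⊢ (p1 ∨ p0)
  [Wk] p1, p2, p0 ⊢ p1
    [Wk] p1, p2 ⊢ p1
      [Ax] p1 ⊢ p1

Result: YES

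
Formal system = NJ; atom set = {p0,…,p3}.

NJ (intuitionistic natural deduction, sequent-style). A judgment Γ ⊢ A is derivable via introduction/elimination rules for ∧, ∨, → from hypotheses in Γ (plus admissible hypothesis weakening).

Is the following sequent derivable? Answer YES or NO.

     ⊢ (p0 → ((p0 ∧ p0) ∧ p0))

Derivation (root first):
[→I]  ⊢ (p0 → ((p0 ∧ p0) ∧ p0))
  [∧I] p0 ⊢ ((p0 ∧ p0) ∧ p0)
    [∧I] p0 ⊢ (p0 ∧ p0)
      [Ax] p0 ⊢ p0
      [Ax] p0 ⊢ p0
    [Ax] p0 ⊢ p0

Result: YES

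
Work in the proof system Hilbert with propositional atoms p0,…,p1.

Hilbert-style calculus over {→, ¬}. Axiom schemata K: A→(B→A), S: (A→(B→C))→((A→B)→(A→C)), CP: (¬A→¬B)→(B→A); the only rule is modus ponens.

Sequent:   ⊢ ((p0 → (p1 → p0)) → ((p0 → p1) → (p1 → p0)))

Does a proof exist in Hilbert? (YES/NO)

Enumerate valuations to refute Γ ⊢ Δ:
  v=00: Γ:[] Δ:[((p0 → (p1 → p0)) → ((p0 → p1) → (p1 → p0)))=T] refutes=False
  v=01: Γ:[] Δ:[((p0 → (p1 → p0)) → ((p0 → p1) → (p1 → p0)))=F] refutes=True  ← countermodel

Result: NO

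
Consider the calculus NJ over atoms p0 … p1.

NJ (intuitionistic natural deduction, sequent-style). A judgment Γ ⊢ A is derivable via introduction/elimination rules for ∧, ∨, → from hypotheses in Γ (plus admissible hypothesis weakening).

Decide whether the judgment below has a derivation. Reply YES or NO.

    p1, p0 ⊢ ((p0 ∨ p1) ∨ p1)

Derivation trace:
[Wk] p1, p0 ⊢ ((p0 ∨ p1) ∨ p1)
  [∨I₁] p1 ⊢ ((p0 ∨ p1) ∨ p1)
    [∨I₂] p1 ⊢ (p0 ∨ p1)
      [Ax] p1 ⊢ p1

Result: YES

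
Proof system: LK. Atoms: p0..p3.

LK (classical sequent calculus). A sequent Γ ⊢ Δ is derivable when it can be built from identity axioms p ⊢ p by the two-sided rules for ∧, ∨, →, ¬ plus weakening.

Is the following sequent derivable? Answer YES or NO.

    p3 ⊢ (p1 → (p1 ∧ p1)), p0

Derivation (root first):
[WL] p3 ⊢ (p1 → (p1 ∧ p1)), p0
  [WR]  ⊢ (p1 → (p1 ∧ p1)), p0
    [→R]  ⊢ (p1 → (p1 ∧ p1))
      [∧R] p1 ⊢ (p1 ∧ p1)
        [Ax] p1 ⊢ p1
        [Ax] p1 ⊢ p1

Result: YES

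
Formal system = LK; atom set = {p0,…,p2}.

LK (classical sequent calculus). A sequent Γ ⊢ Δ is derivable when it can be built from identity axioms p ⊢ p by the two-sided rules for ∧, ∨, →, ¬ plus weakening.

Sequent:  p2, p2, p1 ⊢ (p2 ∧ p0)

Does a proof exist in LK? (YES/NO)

Enumerate valuations to refute Γ ⊢ Δ:
  v=000: Γ:[p2=F, p2=F, p1=F] Δ:[(p2 ∧ p0)=F] refutes=False
  v=001: Γ:[p2=T, p2=T, p1=F] Δ:[(p2 ∧ p0)=F] refutes=False
  v=010: Γ:[p2=F, p2=F, p1=T] Δ:[(p2 ∧ p0)=F] refutes=False
  v=011: Γ:[p2=T, p2=T, p1=T] Δ:[(p2 ∧ p0)=F] refutes=True  ← countermodel

Result: NO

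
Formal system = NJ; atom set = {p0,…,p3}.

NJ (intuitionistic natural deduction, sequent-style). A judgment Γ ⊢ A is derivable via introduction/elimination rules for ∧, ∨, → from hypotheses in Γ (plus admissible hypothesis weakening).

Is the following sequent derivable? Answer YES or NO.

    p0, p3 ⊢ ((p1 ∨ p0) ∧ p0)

Derivation trace:
[Wk] p0, p3 ⊢ ((p1 ∨ p0) ∧ p0)
  [∧I] p0 ⊢ ((p1 ∨ p0) ∧ p0)
    [∨I₂] p0 ⊢ (p1 ∨ p0)
      [Ax] p0 ⊢ p0
    [Ax] p0 ⊢ p0

Result: YES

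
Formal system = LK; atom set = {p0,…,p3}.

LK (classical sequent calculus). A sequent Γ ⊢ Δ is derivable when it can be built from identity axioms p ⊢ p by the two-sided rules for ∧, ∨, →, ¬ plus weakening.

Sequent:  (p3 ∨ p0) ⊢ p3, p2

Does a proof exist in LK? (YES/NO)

Truth-table refutation:
  v=0000: Γ:[(p3 ∨ p0)=F] Δ:[p3=F, p2=F] refutes=False
  v=0001: Γ:[(p3 ∨ p0)=T] Δ:[p3=T, p2=F] refutes=False
  v=0010: Γ:[(p3 ∨ p0)=F] Δ:[p3=F, p2=T] refutes=False
  v=0011: Γ:[(p3 ∨ p0)=T] Δ:[p3=T, p2=T] refutes=False
  v=0100: Γ:[(p3 ∨ p0)=F] Δ:[p3=F, p2=F] refutes=False
  v=0101: Γ:[(p3 ∨ p0)=T] Δ:[p3=T, p2=F] refutes=False
  v=0110: Γ:[(p3 ∨ p0)=F] Δ:[p3=F, p2=T] refutes=False
  v=0111: Γ:[(p3 ∨ p0)=T] Δ:[p3=T, p2=T] refutes=False
  v=1000: Γ:[(p3 ∨ p0)=T] Δ:[p3=F, p2=F] refutes=True  ← countermodel

Result: NO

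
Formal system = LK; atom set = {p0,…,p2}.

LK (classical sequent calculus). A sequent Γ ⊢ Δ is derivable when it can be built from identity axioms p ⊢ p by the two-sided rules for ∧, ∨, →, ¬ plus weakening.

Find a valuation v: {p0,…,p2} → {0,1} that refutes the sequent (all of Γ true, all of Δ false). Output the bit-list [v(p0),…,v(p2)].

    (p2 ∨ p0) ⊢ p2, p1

Enumerate valuations to refute Γ ⊢ Δ:
  v=000: Γ:[(p2 ∨ p0)=F] Δ:[p2=F, p1=F] refutes=False
  v=001: Γ:[(p2 ∨ p0)=T] Δ:[p2=T, p1=F] refutes=False
  v=010: Γ:[(p2 ∨ p0)=F] Δ:[p2=F, p1=T] refutes=False
  v=011: Γ:[(p2 ∨ p0)=T] Δ:[p2=T, p1=T] refutes=False
  v=100: Γ:[(p2 ∨ p0)=T] Δ:[p2=F, p1=F] refutes=True  ← countermodel

Result: [1, 0, 0]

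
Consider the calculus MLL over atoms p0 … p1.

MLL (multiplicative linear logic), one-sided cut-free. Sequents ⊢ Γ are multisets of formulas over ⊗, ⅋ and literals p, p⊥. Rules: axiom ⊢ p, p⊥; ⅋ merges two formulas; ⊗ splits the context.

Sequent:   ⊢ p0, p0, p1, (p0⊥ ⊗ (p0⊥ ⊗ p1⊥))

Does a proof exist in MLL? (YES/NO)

Derivation trace:
[⊗]  ⊢ p0, p0, p1, (p0⊥ ⊗ (p0⊥ ⊗ p1⊥))
  [Ax]  ⊢ p0, p0⊥
  [⊗]  ⊢ p0, p1, (p0⊥ ⊗ p1⊥)
    [Ax]  ⊢ p0, p0⊥
    [Ax]  ⊢ p1, p1⊥

Result: YES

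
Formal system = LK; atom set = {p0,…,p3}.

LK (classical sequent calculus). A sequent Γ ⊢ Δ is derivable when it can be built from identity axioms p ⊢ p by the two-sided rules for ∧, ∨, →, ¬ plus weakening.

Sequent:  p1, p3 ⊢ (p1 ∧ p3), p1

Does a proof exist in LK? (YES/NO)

Proof tree:
[WR] p1, p3 ⊢ (p1 ∧ p3), p1
  [∧R] p1, p3 ⊢ (p1 ∧ p3)
    [Ax] p1 ⊢ p1
    [Ax] p3 ⊢ p3

Result: YES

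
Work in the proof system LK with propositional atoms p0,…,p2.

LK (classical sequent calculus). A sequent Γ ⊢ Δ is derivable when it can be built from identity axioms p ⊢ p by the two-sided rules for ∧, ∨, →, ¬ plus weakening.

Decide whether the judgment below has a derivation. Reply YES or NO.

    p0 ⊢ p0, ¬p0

Derivation trace:
[WL] p0 ⊢ p0, ¬p0
  [¬R]  ⊢ p0, ¬p0
    [Ax] p0 ⊢ p0

Result: YES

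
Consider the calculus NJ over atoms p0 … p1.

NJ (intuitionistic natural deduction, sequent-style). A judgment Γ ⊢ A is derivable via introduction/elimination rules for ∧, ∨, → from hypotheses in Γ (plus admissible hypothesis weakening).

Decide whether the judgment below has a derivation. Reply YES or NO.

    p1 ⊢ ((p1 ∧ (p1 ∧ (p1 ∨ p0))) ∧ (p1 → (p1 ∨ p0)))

Proof tree:
[∧I] p1 ⊢ ((p1 ∧ (p1 ∧ (p1 ∨ p0))) ∧ (p1 → (p1 ∨ p0)))
  [∧I] p1 ⊢ (p1 ∧ (p1 ∧ (p1 ∨ p0)))
    [Ax] p1 ⊢ p1
    [∧I] p1 ⊢ (p1 ∧ (p1 ∨ p0))
      [Ax] p1 ⊢ p1
      [∨I₁] p1 ⊢ (p1 ∨ p0)
        [Ax] p1 ⊢ p1
  [→I]  ⊢ (p1 → (p1 ∨ p0))
    [∨I₁] p1 ⊢ (p1 ∨ p0)
      [Ax] p1 ⊢ p1

Result: YES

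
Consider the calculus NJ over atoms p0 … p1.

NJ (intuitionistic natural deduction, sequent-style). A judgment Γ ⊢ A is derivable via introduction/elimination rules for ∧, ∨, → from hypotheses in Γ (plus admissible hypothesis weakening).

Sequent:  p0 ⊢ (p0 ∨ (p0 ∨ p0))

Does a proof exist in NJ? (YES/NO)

Derivation trace:
[∨I₂] p0 ⊢ (p0 ∨ (p0 ∨ p0))
  [∨I₂] p0 ⊢ (p0 ∨ p0)
    [Ax] p0 ⊢ p0

Result: YES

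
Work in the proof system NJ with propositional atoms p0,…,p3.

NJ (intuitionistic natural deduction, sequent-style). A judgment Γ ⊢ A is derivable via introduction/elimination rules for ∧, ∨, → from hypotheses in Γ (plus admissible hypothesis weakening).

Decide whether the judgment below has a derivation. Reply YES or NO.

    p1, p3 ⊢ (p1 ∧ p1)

Derivation (root first):
[∧I] p1, p3 ⊢ (p1 ∧ p1)
  [Wk] p1, p3, p3 ⊢ p1
    [Wk] p1, p3 ⊢ p1
      [Ax] p1 ⊢ p1
  [Wk] p1, p3 ⊢ p1
    [Ax] p1 ⊢ p1

Result: YES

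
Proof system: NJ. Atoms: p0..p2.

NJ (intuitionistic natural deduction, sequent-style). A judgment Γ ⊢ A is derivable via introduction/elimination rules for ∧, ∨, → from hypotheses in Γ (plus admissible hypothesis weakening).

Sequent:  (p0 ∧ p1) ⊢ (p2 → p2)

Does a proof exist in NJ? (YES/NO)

Proof tree:
[→I] (p0 ∧ p1) ⊢ (p2 → p2)
  [Wk] p2, (p0 ∧ p1) ⊢ p2
    [Ax] p2 ⊢ p2

Result: YES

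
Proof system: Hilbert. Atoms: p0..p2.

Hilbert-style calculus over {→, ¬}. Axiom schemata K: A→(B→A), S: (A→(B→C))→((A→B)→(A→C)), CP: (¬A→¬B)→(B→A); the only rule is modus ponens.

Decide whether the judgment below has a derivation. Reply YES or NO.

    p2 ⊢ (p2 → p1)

Search for a countermodel by truth-table:
  v=000: Γ:[p2=F] Δ:[(p2 → p1)=T] refutes=False
  v=001: Γ:[p2=T] Δ:[(p2 → p1)=F] refutes=True  ← countermodel

Result: NO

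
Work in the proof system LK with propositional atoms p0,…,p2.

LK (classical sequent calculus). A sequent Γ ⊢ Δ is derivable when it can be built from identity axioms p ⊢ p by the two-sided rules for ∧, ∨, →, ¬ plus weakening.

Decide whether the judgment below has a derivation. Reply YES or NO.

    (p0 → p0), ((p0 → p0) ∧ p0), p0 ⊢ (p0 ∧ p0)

Proof tree:
[∧R] (p0 → p0), ((p0 → p0) ∧ p0), p0 ⊢ (p0 ∧ p0)
  [→L] p0, (p0 → p0) ⊢ p0
    [Ax] p0 ⊢ p0
    [Ax] p0 ⊢ p0
  [∧L] ((p0 → p0) ∧ p0) ⊢ p0
    [→L] p0, (p0 → p0) ⊢ p0
      [Ax] p0 ⊢ p0
      [Ax] p0 ⊢ p0

Result: YES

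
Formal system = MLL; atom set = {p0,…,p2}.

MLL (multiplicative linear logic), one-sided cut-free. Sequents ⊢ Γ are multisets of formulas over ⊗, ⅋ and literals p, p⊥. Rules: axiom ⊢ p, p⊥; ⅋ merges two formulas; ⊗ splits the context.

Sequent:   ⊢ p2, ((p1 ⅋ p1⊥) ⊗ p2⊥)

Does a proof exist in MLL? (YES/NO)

Proof tree:
[⊗]  ⊢ p2, ((p1 ⅋ p1⊥) ⊗ p2⊥)
  [⅋]  ⊢ (p1 ⅋ p1⊥)
    [Ax]  ⊢ p1, p1⊥
  [Ax]  ⊢ p2, p2⊥

Result: YES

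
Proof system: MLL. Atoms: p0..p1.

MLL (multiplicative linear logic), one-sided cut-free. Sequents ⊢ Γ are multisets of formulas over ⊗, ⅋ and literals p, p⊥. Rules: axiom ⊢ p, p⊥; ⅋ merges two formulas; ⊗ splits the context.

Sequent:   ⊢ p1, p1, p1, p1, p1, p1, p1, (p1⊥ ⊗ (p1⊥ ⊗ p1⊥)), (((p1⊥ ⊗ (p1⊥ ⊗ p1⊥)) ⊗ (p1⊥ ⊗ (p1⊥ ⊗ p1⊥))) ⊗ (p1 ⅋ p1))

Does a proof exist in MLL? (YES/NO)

Derivation trace:
[⊗]  ⊢ p1, p1, p1, p1, p1, p1, p1, (p1⊥ ⊗ (p1⊥ ⊗ p1⊥)), (((p1⊥ ⊗ (p1⊥ ⊗ p1⊥)) ⊗ (p1⊥ ⊗ (p1⊥ ⊗ p1⊥))) ⊗ (p1 ⅋ p1))
  [⊗]  ⊢ p1, p1, p1, p1, p1, p1, ((p1⊥ ⊗ (p1⊥ ⊗ p1⊥)) ⊗ (p1⊥ ⊗ (p1⊥ ⊗ p1⊥)))
    [⊗]  ⊢ p1, p1, p1, (p1⊥ ⊗ (p1⊥ ⊗ p1⊥))
      [Ax]  ⊢ p1, p1⊥
      [⊗]  ⊢ p1, p1, (p1⊥ ⊗ p1⊥)
        [Ax]  ⊢ p1, p1⊥
        [Ax]  ⊢ p1, p1⊥
    [⊗]  ⊢ p1, p1, p1, (p1⊥ ⊗ (p1⊥ ⊗ p1⊥))
      [Ax]  ⊢ p1, p1⊥
      [⊗]  ⊢ p1, p1, (p1⊥ ⊗ p1⊥)
        [Ax]  ⊢ p1, p1⊥
        [Ax]  ⊢ p1, p1⊥
  [⅋]  ⊢ p1, (p1⊥ ⊗ (p1⊥ ⊗ p1⊥)), (p1 ⅋ p1)
    [⊗]  ⊢ p1, p1, p1, (p1⊥ ⊗ (p1⊥ ⊗ p1⊥))
      [Ax]  ⊢ p1, p1⊥
      [⊗]  ⊢ p1, p1, (p1⊥ ⊗ p1⊥)
        [Ax]  ⊢ p1, p1⊥
        [Ax]  ⊢ p1, p1⊥

Result: YES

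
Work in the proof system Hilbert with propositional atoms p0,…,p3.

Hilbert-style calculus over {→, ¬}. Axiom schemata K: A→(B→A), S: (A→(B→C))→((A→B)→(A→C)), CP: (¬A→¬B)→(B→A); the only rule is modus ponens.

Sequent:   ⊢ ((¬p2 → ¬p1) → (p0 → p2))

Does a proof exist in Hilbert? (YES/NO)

Truth-table refutation:
  v=0000: Γ:[] Δ:[((¬p2 → ¬p1) → (p0 → p2))=T] refutes=False
  v=0001: Γ:[] Δ:[((¬p2 → ¬p1) → (p0 → p2))=T] refutes=False
  v=0010: Γ:[] Δ:[((¬p2 → ¬p1) → (p0 → p2))=T] refutes=False
  v=0011: Γ:[] Δ:[((¬p2 → ¬p1) → (p0 → p2))=T] refutes=False
  v=0100: Γ:[] Δ:[((¬p2 → ¬p1) → (p0 → p2))=T] refutes=False
  v=0101: Γ:[] Δ:[((¬p2 → ¬p1) → (p0 → p2))=T] refutes=False
  v=0110: Γ:[] Δ:[((¬p2 → ¬p1) → (p0 → p2))=T] refutes=False
  v=0111: Γ:[] Δ:[((¬p2 → ¬p1) → (p0 → p2))=T] refutes=False
  v=1000: Γ:[] Δ:[((¬p2 → ¬p1) → (p0 → p2))=F] refutes=True  ← countermodel

Result: NO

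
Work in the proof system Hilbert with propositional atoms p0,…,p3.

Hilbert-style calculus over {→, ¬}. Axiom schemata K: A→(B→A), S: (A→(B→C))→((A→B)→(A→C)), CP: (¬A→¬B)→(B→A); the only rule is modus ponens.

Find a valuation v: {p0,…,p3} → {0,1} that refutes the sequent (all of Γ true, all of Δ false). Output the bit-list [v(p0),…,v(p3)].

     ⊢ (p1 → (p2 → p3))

Truth-table refutation:
  v=0000: Γ:[] Δ:[(p1 → (p2 → p3))=T] refutes=False
  v=0001: Γ:[] Δ:[(p1 → (p2 → p3))=T] refutes=False
  v=0010: Γ:[] Δ:[(p1 → (p2 → p3))=T] refutes=False
  v=0011: Γ:[] Δ:[(p1 → (p2 → p3))=T] refutes=False
  v=0100: Γ:[] Δ:[(p1 → (p2 → p3))=T] refutes=False
  v=0101: Γ:[] Δ:[(p1 → (p2 → p3))=T] refutes=False
  v=0110: Γ:[] Δ:[(p1 → (p2 → p3))=F] refutes=True  ← countermodel

Result: [0, 1, 1, 0]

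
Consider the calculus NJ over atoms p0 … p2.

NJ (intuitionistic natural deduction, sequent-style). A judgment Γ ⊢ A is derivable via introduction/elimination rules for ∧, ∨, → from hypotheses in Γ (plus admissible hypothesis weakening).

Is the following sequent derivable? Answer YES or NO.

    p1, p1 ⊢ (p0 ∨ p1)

Derivation trace:
[∨I₂] p1, p1 ⊢ (p0 ∨ p1)
  [Wk] p1, p1 ⊢ p1
    [Ax] p1 ⊢ p1

Result: YES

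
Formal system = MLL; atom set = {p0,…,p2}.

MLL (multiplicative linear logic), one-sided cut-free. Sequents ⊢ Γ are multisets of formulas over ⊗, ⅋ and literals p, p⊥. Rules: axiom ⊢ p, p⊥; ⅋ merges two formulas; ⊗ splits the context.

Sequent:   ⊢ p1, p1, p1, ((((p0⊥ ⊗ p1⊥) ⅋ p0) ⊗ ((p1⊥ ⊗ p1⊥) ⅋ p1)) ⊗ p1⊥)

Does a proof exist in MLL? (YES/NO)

Proof tree:
[⊗]  ⊢ p1, p1, p1, ((((p0⊥ ⊗ p1⊥) ⅋ p0) ⊗ ((p1⊥ ⊗ p1⊥) ⅋ p1)) ⊗ p1⊥)
  [⊗]  ⊢ p1, p1, (((p0⊥ ⊗ p1⊥) ⅋ p0) ⊗ ((p1⊥ ⊗ p1⊥) ⅋ p1))
    [⅋]  ⊢ p1, ((p0⊥ ⊗ p1⊥) ⅋ p0)
      [⊗]  ⊢ p0, p1, (p0⊥ ⊗ p1⊥)
        [Ax]  ⊢ p0, p0⊥
        [Ax]  ⊢ p1, p1⊥
    [⅋]  ⊢ p1, ((p1⊥ ⊗ p1⊥) ⅋ p1)
      [⊗]  ⊢ p1, p1, (p1⊥ ⊗ p1⊥)
        [Ax]  ⊢ p1, p1⊥
        [Ax]  ⊢ p1, p1⊥
  [Ax]  ⊢ p1, p1⊥

Result: YES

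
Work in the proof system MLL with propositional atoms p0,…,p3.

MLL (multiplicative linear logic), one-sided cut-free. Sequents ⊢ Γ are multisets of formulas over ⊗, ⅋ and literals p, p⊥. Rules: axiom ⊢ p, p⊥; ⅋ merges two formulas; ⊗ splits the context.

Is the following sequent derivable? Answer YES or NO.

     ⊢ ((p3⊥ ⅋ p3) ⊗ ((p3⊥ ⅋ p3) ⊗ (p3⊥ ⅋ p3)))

Proof tree:
[⊗]  ⊢ ((p3⊥ ⅋ p3) ⊗ ((p3⊥ ⅋ p3) ⊗ (p3⊥ ⅋ p3)))
  [⅋]  ⊢ (p3⊥ ⅋ p3)
    [Ax]  ⊢ p3, p3⊥
  [⊗]  ⊢ ((p3⊥ ⅋ p3) ⊗ (p3⊥ ⅋ p3))
    [⅋]  ⊢ (p3⊥ ⅋ p3)
      [Ax]  ⊢ p3, p3⊥
    [⅋]  ⊢ (p3⊥ ⅋ p3)
      [Ax]  ⊢ p3, p3⊥

Result: YES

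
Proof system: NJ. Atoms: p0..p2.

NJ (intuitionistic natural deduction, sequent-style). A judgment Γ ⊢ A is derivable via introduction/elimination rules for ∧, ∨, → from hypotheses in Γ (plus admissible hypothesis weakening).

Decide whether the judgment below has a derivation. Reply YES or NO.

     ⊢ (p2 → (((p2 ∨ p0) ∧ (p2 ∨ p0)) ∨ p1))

Proof tree:
[→I]  ⊢ (p2 → (((p2 ∨ p0) ∧ (p2 ∨ p0)) ∨ p1))
  [∨I₁] p2 ⊢ (((p2 ∨ p0) ∧ (p2 ∨ p0)) ∨ p1)
    [∧I] p2 ⊢ ((p2 ∨ p0) ∧ (p2 ∨ p0))
      [∨I₁] p2 ⊢ (p2 ∨ p0)
        [Ax] p2 ⊢ p2
      [∨I₁] p2 ⊢ (p2 ∨ p0)
        [Ax] p2 ⊢ p2

Result: YES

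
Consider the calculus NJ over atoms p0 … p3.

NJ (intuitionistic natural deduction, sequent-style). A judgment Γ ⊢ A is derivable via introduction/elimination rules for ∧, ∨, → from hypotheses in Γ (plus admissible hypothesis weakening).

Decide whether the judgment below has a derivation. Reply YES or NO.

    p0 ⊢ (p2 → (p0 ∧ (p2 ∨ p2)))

Proof tree:
[→I] p0 ⊢ (p2 → (p0 ∧ (p2 ∨ p2)))
  [∧I] p2, p0 ⊢ (p0 ∧ (p2 ∨ p2))
    [Ax] p0 ⊢ p0
    [∨I₁] p2 ⊢ (p2 ∨ p2)
      [Ax] p2 ⊢ p2

Result: YES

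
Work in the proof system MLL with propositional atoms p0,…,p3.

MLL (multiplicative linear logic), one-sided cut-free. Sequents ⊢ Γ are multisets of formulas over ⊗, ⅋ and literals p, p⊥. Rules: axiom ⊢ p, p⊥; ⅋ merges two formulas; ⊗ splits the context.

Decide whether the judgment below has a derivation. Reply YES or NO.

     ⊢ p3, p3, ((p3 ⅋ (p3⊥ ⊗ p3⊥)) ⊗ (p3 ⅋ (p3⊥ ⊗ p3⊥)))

Derivation trace:
[⊗]  ⊢ p3, p3, ((p3 ⅋ (p3⊥ ⊗ p3⊥)) ⊗ (p3 ⅋ (p3⊥ ⊗ p3⊥)))
  [⅋]  ⊢ p3, (p3 ⅋ (p3⊥ ⊗ p3⊥))
    [⊗]  ⊢ p3, p3, (p3⊥ ⊗ p3⊥)
      [Ax]  ⊢ p3, p3⊥
      [Ax]  ⊢ p3, p3⊥
  [⅋]  ⊢ p3, (p3 ⅋ (p3⊥ ⊗ p3⊥))
    [⊗]  ⊢ p3, p3, (p3⊥ ⊗ p3⊥)
      [Ax]  ⊢ p3, p3⊥
      [Ax]  ⊢ p3, p3⊥

Result: YES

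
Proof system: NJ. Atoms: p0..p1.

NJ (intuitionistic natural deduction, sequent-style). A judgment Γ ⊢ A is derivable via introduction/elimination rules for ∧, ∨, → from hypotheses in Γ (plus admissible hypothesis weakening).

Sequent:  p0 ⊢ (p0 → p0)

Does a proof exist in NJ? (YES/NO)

Derivation trace:
[Wk] p0 ⊢ (p0 → p0)
  [→I]  ⊢ (p0 → p0)
    [Ax] p0 ⊢ p0

Result: YES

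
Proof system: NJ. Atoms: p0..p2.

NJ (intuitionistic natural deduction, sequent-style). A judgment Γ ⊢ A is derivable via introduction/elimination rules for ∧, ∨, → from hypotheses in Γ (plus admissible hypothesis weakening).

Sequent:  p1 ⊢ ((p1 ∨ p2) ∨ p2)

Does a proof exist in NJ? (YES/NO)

Derivation trace:
[∨I₁] p1 ⊢ ((p1 ∨ p2) ∨ p2)
  [∨I₁] p1 ⊢ (p1 ∨ p2)
    [Ax] p1 ⊢ p1

Result: YES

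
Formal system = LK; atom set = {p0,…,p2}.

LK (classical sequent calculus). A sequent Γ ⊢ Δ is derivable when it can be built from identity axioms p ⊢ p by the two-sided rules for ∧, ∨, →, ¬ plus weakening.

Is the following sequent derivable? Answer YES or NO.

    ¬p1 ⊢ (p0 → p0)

Derivation trace:
[¬L] ¬p1 ⊢ (p0 → p0)
  [WR]  ⊢ (p0 → p0), p1
    [→R]  ⊢ (p0 → p0)
      [Ax] p0 ⊢ p0

Result: YES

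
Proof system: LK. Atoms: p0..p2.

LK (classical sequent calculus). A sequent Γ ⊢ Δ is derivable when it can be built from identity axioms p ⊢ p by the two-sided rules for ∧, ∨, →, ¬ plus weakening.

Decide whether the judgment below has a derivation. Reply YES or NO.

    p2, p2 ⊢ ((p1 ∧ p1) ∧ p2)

Search for a countermodel by truth-table:
  v=000: Γ:[p2=F, p2=F] Δ:[((p1 ∧ p1) ∧ p2)=F] refutes=False
  v=001: Γ:[p2=T, p2=T] Δ:[((p1 ∧ p1) ∧ p2)=F] refutes=True  ← countermodel

Result: NO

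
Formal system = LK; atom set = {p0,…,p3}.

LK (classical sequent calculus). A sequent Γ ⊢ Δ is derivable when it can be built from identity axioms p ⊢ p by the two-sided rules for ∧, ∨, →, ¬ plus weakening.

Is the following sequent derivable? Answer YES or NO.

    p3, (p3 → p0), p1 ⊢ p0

Proof tree:
[WL] p3, (p3 → p0), p1 ⊢ p0
  [→L] p3, (p3 → p0) ⊢ p0
    [Ax] p3 ⊢ p3
    [Ax] p0 ⊢ p0

Result: YES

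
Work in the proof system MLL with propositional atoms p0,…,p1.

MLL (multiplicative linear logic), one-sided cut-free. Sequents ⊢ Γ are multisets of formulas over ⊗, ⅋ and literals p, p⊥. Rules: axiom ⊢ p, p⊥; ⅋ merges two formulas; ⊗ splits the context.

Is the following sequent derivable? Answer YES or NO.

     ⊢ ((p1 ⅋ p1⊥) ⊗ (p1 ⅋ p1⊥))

Proof tree:
[⊗]  ⊢ ((p1 ⅋ p1⊥) ⊗ (p1 ⅋ p1⊥))
  [⅋]  ⊢ (p1 ⅋ p1⊥)
    [Ax]  ⊢ p1, p1⊥
  [⅋]  ⊢ (p1 ⅋ p1⊥)
    [Ax]  ⊢ p1, p1⊥

Result: YES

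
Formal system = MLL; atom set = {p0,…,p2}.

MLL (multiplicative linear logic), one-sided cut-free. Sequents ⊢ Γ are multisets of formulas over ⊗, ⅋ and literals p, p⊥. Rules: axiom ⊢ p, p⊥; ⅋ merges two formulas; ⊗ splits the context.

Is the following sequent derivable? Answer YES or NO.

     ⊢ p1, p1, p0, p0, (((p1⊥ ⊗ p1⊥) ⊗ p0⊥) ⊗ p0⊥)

Derivation (root first):
[⊗]  ⊢ p1, p1, p0, p0, (((p1⊥ ⊗ p1⊥) ⊗ p0⊥) ⊗ p0⊥)
  [⊗]  ⊢ p1, p1, p0, ((p1⊥ ⊗ p1⊥) ⊗ p0⊥)
    [⊗]  ⊢ p1, p1, (p1⊥ ⊗ p1⊥)
      [Ax]  ⊢ p1, p1⊥
      [Ax]  ⊢ p1, p1⊥
    [Ax]  ⊢ p0, p0⊥
  [Ax]  ⊢ p0, p0⊥

Result: YES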